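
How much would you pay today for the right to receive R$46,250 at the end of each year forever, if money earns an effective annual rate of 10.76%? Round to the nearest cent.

R$429,832.71

PV = PMT / i = 46250 / 0.1076 = 429,832.7138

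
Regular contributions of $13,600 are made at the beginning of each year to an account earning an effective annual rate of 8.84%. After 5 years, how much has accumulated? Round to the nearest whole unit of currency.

FV = 13600 × [(1+0.0884)^5 − 1] / 0.0884 × (1+i) = 13600 × 6.493025 = 88,305.1415
(Beginning-of-period payments → annuity-due factor ×(1+i).)

$88,305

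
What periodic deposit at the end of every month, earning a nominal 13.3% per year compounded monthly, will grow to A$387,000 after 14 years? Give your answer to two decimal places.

i = 0.133/12 = 0.0110833 per month; n = 14·12 = 168.
FV-annuity factor = 484.601842; PMT = 387000 / 484.601842 = 798.5937

A$798.59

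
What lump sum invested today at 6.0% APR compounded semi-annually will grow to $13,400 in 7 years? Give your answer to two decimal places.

With 2 periods per year: i = 0.03, n = 14.
Discount factor = (1+0.03)^(−14) = 0.661118; PV = 13,400 × 0.661118 = 8,858.9786

$8,858.98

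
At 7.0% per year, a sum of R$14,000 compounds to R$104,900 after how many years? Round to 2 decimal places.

29.77 years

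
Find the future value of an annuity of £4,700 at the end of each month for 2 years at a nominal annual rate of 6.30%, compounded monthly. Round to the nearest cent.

Periodic rate i = 0.063/12 = 0.00525; n = 2 × 12 = 24 periods.
FV = PMT · [(1+i)^n − 1] / i = 4700 · 25.506357 = 119,879.8777

£119,879.88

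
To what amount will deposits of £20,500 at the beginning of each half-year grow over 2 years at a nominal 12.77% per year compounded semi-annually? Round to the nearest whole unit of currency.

i = 0.1277/2 = 0.06385 per half-year; n = 2·2 = 4.
FV = PMT · [(1+i)^n − 1] / i × (1+i) = 20500 · 4.680586 = 95,952.0206
(annuity-due: payments at period start, so ×(1+i).)

£95,952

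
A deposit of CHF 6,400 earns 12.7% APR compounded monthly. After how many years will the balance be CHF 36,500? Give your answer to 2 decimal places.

Periodic rate i = 0.127/12 = 0.0105833.
(1+i)^n = 36500/6400 = 5.70312, so n = ln 5.70312 / ln 1.01058 = 165.3743 months
= 165.3743/12 years

13.78 years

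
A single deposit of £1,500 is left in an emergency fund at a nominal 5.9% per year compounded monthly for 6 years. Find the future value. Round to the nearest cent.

£2,135.28

With 12 periods per year: i = 0.00491667, n = 72.
FV = PV·(1+i)^n = 1,500 × 1.423520 = 2,135.2798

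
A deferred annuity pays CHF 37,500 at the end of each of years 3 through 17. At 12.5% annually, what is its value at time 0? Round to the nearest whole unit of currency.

CHF 196,530

PV at t=2 (ordinary 15-year annuity): 37500 × a(15|0.125) = 37500 × 6.632894 = 248,733.5296
PV₀ = 248,733.5296 / (1+0.125)^2 = 248,733.5296 / 1.265625 = 196,530.1962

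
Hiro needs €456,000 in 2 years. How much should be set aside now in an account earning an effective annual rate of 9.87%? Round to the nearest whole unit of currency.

€377,752

PV = 456,000 / (1 + 0.0987)^2 = 456,000 / 1.207142 = 377,751.8445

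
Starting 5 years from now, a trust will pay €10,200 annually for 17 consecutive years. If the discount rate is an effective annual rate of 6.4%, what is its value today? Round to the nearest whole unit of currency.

€81,036

PV at t=4 (ordinary 17-year annuity): 10200 × a(17|0.064) = 10200 × 10.182326 = 103,859.7215
PV₀ = 103,859.7215 / (1+0.064)^4 = 103,859.7215 / 1.281641 = 81,036.4938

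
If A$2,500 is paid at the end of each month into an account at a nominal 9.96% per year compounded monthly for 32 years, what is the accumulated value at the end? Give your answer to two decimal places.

A$6,898,795.52

Periodic rate i = 0.0996/12 = 0.0083; n = 32 × 12 = 384 periods.
FV = 2500 × [(1+0.0083)^384 − 1] / 0.0083 = 2500 × 2759.518208 = 6,898,795.5205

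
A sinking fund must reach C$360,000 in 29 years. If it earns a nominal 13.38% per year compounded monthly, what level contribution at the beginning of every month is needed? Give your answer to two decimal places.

Periodic rate i = 0.1338/12 = 0.01115; n = 29 × 12 = 348 periods.
PMT = 360000 / ( [(1+0.01115)^348 − 1] / 0.01115 × (1+i) ) = 360000 / 4208.286871 = 85.5455

C$85.55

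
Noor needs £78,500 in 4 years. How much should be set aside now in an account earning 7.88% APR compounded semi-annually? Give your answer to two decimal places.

£57,624.60

Periodic rate i = 0.0788/2 = 0.0394; n = 4 × 2 = 8 periods.
Discount factor = (1+0.0394)^(−8) = 0.734071; PV = 78,500 × 0.734071 = 57,624.6044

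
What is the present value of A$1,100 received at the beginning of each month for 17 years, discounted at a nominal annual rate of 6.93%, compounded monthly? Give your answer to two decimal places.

A$132,396.74

i = 0.0693/12 = 0.005775 per month; n = 17·12 = 204.
PV = 1100 × [1 − (1+0.005775)^(−204)] / 0.005775 × (1+i) = 1100 × 120.360675 = 132,396.7428
Payments are at the start of each period, so multiply by (1+i).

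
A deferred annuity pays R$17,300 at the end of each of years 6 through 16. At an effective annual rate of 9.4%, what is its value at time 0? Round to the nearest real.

R$73,728

PV at t=5 (ordinary 11-year annuity): 17300 × a(11|0.094) = 17300 × 6.678422 = 115,536.6956
Discount back 5 years: 115,536.6956 × (1+0.094)^(−5) = 115,536.6956 × 0.638136 = 73,728.1493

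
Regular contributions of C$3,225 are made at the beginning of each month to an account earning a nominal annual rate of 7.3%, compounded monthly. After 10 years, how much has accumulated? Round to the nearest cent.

C$570,962.27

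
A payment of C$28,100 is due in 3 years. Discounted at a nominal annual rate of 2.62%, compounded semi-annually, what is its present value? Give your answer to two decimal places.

C$25,989.17

Periodic rate i = 0.0262/2 = 0.0131; n = 3 × 2 = 6 periods.
Discount factor = (1+0.0131)^(−6) = 0.924882; PV = 28,100 × 0.924882 = 25,989.1711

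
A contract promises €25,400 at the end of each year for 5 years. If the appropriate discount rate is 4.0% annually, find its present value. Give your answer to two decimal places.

PV = PMT · [1 − (1+i)^(−n)] / i = 25400 · 4.451822 = 113,076.2872

€113,076.29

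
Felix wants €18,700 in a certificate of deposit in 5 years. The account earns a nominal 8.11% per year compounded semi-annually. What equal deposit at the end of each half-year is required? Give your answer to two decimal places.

€1,553.57

Periodic rate i = 0.0811/2 = 0.04055; n = 5 × 2 = 10 periods.
FV-annuity factor = 12.036773; PMT = 18700 / 12.036773 = 1,553.5725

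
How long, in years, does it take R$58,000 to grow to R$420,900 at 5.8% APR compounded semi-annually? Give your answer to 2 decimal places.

34.66 years

Periodic rate i = 0.058/2 = 0.029.
(1+i)^n = 420900/58000 = 7.25690, so n = ln 7.25690 / ln 1.029 = 69.3294 half-years
= 69.3294/2 years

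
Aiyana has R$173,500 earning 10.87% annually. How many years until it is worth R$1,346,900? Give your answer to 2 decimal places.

19.86 years

(1+i)^n = 1.3469e+06/173500 = 7.76311, so n = ln 7.76311 / ln 1.1087 = 19.8606 years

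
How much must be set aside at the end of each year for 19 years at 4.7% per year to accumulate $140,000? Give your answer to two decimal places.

PMT = 140000 / ( [(1+0.047)^19 − 1] / 0.047 ) = 140000 / 29.643486 = 4,722.7913

$4,722.79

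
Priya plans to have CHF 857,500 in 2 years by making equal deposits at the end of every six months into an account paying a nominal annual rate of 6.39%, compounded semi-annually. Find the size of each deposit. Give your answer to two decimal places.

i = 0.0639/2 = 0.03195 per half-year; n = 2·2 = 4.
FV-annuity factor = 4.195816; PMT = 857500 / 4.195816 = 204,370.2669

CHF 204,370.27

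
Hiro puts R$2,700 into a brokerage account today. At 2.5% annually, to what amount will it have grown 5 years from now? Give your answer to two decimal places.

R$3,054.80

2,700 × (1+0.025)^5 = 2,700 × 1.131408 = 3,054.8022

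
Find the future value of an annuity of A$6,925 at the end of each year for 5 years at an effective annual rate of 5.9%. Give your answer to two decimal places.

A$38,959.00

Accumulation factor s(5|0.059) = 5.625849; FV = 6925 × 5.625849 = 38,959.0044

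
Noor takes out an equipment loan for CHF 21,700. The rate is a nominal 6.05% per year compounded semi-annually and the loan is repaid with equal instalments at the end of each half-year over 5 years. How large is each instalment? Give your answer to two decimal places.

i = 0.0605/2 = 0.03025 per half-year; n = 5·2 = 10.
PMT = 21700 / ( [1 − (1+0.03025)^(−10)] / 0.03025 ) = 21700 / 8.519330 = 2,547.1487

CHF 2,547.15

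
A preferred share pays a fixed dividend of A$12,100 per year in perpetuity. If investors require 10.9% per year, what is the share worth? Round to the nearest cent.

A$111,009.17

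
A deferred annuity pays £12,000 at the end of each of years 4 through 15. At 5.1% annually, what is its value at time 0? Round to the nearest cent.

PV at t=3 (ordinary 12-year annuity): 12000 × a(12|0.051) = 12000 × 8.813475 = 105,761.6982
Discount back 3 years: 105,761.6982 × (1+0.051)^(−3) = 105,761.6982 × 0.861374 = 91,100.3965

£91,100.40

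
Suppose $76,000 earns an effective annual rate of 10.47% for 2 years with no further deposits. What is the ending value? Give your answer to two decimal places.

76,000 × (1+0.1047)^2 = 76,000 × 1.220362 = 92,747.5188

$92,747.52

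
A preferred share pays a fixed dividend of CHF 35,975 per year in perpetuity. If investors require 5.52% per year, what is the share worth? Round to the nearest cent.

CHF 651,721.01

PV = PMT / i = 35975 / 0.0552 = 651,721.0145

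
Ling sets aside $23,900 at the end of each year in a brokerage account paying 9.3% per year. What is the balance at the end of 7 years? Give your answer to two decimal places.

FV = PMT · [(1+i)^n − 1] / i = 23900 · 9.285488 = 221,923.1572

$221,923.16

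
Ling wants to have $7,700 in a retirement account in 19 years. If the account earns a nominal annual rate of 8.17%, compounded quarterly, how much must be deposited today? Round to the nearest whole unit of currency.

$1,656

Periodic rate i = 0.0817/4 = 0.020425; n = 19 × 4 = 76 periods.
PV = 7,700 / (1 + 0.020425)^76 = 7,700 / 4.649035 = 1,656.2576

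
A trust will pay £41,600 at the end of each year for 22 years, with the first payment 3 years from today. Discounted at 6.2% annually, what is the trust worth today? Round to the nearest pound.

£436,527

PV at t=2 (ordinary 22-year annuity): 41600 × a(22|0.062) = 41600 × 11.834964 = 492,334.5030
PV₀ = 492,334.5030 / (1+0.062)^2 = 492,334.5030 / 1.127844 = 436,527.1288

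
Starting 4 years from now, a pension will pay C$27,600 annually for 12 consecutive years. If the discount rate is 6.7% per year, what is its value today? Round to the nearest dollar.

C$183,382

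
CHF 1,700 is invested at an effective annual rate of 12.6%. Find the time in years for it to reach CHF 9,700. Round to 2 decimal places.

14.67 years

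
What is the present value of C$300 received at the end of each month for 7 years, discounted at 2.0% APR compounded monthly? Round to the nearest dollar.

C$23,497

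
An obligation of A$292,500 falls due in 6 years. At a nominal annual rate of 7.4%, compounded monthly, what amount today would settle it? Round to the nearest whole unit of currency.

With 12 periods per year: i = 0.00616667, n = 72.
Discount factor = (1+0.00616667)^(−72) = 0.642341; PV = 292,500 × 0.642341 = 187,884.6225

A$187,885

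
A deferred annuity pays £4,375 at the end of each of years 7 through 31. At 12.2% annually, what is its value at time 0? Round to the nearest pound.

PV at t=6 (ordinary 25-year annuity): 4375 × a(25|0.122) = 4375 × 7.735596 = 33,843.2335
Discount back 6 years: 33,843.2335 × (1+0.122)^(−6) = 33,843.2335 × 0.501237 = 16,963.4705

£16,963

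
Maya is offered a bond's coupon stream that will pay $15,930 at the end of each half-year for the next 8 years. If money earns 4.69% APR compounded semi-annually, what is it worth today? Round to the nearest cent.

$210,496.93

With 2 periods per year: i = 0.02345, n = 16.
PV = PMT · [1 − (1+i)^(−n)] / i = 15930 · 13.213869 = 210,496.9277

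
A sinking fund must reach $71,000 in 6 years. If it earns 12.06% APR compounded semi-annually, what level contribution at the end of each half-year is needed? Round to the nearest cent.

$4,201.30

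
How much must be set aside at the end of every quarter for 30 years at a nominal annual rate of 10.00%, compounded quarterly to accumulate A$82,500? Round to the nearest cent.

A$112.35

i = 0.1/4 = 0.025 per quarter; n = 30·4 = 120.
FV-annuity factor = 734.325993; PMT = 82500 / 734.325993 = 112.3479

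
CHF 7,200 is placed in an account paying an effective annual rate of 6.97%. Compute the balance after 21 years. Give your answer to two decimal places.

FV = PV·(1+i)^n = 7,200 × 4.116252 = 29,637.0115

CHF 29,637.01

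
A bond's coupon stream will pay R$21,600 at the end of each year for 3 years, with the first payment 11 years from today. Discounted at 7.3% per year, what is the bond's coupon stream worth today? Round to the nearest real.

Value one period before first payment (t=10): 21600 × [1 − (1+0.073)^(−3)] / 0.073 = 21600 × 2.609998 = 56,375.9580
PV₀ = 56,375.9580 / (1+0.073)^10 = 56,375.9580 / 2.023006 = 27,867.4169

R$27,867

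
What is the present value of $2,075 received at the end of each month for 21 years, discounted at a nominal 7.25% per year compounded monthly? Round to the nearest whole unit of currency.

$268,176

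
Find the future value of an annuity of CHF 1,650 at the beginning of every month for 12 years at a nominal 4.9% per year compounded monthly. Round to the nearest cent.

CHF 323,867.10

Periodic rate i = 0.049/12 = 0.00408333; n = 12 × 12 = 144 periods.
FV = PMT · [(1+i)^n − 1] / i × (1+i) = 1650 · 196.283088 = 323,867.0957
(annuity-due: payments at period start, so ×(1+i).)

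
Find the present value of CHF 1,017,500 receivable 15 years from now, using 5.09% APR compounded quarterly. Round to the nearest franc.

i = 0.0509/4 = 0.012725 per quarter; n = 15·4 = 60.
Discount factor = (1+0.012725)^(−60) = 0.468283; PV = 1,017,500 × 0.468283 = 476,477.6728

CHF 476,478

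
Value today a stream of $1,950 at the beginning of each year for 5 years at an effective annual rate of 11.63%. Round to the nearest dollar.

PV = 1950 × [1 − (1+0.1163)^(−5)] / 0.1163 × (1+i) = 1950 × 4.061171 = 7,919.2834
Payments are at the start of each period, so multiply by (1+i).

$7,919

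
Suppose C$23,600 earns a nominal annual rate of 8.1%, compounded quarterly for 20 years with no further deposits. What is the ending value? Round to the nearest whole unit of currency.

C$117,338

With 4 periods per year: i = 0.02025, n = 80.
FV = 23,600 × (1 + 0.02025)^80 = 117,338.4315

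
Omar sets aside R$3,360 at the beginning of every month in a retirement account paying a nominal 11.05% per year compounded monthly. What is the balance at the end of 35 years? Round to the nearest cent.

Periodic rate i = 0.1105/12 = 0.00920833; n = 35 × 12 = 420 periods.
Accumulation factor s(420|0.00920833) × (1+i) = 5039.694938; FV = 3360 × 5039.694938 = 16,933,374.9908
Payments are at the start of each period, so multiply by (1+i).

R$16,933,374.99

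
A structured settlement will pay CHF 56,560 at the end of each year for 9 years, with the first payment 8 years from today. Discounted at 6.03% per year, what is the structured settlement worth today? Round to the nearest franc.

Value one period before first payment (t=7): 56560 × [1 − (1+0.0603)^(−9)] / 0.0603 = 56560 × 6.792820 = 384,201.9227
Discount back 7 years: 384,201.9227 × (1+0.0603)^(−7) = 384,201.9227 × 0.663741 = 255,010.5830

CHF 255,011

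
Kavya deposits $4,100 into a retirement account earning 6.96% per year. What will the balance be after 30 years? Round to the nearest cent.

4,100 × (1+0.0696)^30 = 4,100 × 7.527345 = 30,862.1149

$30,862.11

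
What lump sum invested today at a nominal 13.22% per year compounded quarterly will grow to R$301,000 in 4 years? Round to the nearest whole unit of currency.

With 4 periods per year: i = 0.03305, n = 16.
PV = FV·(1+i)^(−n) = 301,000 × 0.594372 = 178,906.0482

R$178,906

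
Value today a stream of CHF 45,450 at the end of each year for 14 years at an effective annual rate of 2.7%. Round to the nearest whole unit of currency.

Annuity factor a(14|0.027) = 11.530587; PV = 45450 × 11.530587 = 524,065.1595

CHF 524,065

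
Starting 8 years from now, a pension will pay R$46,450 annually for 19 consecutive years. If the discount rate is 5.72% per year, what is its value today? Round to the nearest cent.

PV at t=7 (ordinary 19-year annuity): 46450 × a(19|0.0572) = 46450 × 11.406514 = 529,832.5608
Discount back 7 years: 529,832.5608 × (1+0.0572)^(−7) = 529,832.5608 × 0.677485 = 358,953.8064

R$358,953.81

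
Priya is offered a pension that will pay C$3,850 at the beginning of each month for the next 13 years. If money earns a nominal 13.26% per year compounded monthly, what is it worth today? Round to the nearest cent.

C$288,829.64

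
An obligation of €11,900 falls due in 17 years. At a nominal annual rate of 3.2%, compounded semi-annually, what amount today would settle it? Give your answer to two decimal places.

i = 0.032/2 = 0.016 per half-year; n = 17·2 = 34.
Discount factor = (1+0.016)^(−34) = 0.582927; PV = 11,900 × 0.582927 = 6,936.8274

€6,936.83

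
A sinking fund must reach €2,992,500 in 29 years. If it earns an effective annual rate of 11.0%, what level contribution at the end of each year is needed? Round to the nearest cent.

€16,774.37

FV-annuity factor = 178.397187; PMT = 2.9925e+06 / 178.397187 = 16,774.3676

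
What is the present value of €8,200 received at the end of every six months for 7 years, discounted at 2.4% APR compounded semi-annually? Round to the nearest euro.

With 2 periods per year: i = 0.012, n = 14.
PV = 8200 × [1 − (1+0.012)^(−14)] / 0.012 = 8200 × 12.816698 = 105,096.9277

€105,097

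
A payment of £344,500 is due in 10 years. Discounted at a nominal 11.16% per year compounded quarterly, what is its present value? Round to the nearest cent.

i = 0.1116/4 = 0.0279 per quarter; n = 10·4 = 40.
Discount factor = (1+0.0279)^(−40) = 0.332633; PV = 344,500 × 0.332633 = 114,592.0751

£114,592.08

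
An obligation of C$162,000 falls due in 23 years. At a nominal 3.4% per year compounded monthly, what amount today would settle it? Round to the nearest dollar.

C$74,195

i = 0.034/12 = 0.00283333 per month; n = 23·12 = 276.
Discount factor = (1+0.00283333)^(−276) = 0.457996; PV = 162,000 × 0.457996 = 74,195.3946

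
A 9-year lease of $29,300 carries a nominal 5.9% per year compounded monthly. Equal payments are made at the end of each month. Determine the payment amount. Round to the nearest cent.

Periodic rate i = 0.059/12 = 0.00491667; n = 9 × 12 = 108 periods.
PMT = 29300 / ( [1 − (1+0.00491667)^(−108)] / 0.00491667 ) = 29300 / 83.637512 = 350.3213

$350.32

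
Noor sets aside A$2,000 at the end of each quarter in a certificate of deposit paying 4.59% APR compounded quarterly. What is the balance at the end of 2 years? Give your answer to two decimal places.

i = 0.0459/4 = 0.011475 per quarter; n = 2·4 = 8.
FV = 2000 × [(1+0.011475)^8 − 1] / 0.011475 = 2000 × 8.328781 = 16,657.5612

A$16,657.56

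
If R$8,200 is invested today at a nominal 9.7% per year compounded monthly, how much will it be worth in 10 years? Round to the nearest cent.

R$21,546.96

With 12 periods per year: i = 0.00808333, n = 120.
8,200 × (1+0.00808333)^120 = 8,200 × 2.627678 = 21,546.9600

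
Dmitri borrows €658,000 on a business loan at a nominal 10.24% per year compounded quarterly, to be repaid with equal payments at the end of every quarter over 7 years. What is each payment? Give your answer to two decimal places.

€33,207.27

Periodic rate i = 0.1024/4 = 0.0256; n = 7 × 4 = 28 periods.
PMT = 658000 / ( [1 − (1+0.0256)^(−28)] / 0.0256 ) = 658000 / 19.814939 = 33,207.2677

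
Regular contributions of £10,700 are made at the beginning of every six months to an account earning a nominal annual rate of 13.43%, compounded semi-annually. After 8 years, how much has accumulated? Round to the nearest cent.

£310,983.66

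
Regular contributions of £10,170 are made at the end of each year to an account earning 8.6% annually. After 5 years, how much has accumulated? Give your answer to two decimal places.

Accumulation factor s(5|0.086) = 5.937195; FV = 10170 × 5.937195 = 60,381.2730

£60,381.27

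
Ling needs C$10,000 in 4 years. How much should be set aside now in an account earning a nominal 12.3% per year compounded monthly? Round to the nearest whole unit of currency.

i = 0.123/12 = 0.01025 per month; n = 4·12 = 48.
Discount factor = (1+0.01025)^(−48) = 0.612935; PV = 10,000 × 0.612935 = 6,129.3548

C$6,129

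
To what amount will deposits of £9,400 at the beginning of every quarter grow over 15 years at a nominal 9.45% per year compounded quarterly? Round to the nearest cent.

£1,246,009.94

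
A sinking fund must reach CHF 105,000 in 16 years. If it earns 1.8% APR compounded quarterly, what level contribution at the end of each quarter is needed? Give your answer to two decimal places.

Periodic rate i = 0.018/4 = 0.0045; n = 16 × 4 = 64 periods.
FV-annuity factor = 73.976865; PMT = 105000 / 73.976865 = 1,419.3627

CHF 1,419.36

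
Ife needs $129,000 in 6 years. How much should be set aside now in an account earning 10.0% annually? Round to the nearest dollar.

$72,817

PV = FV·(1+i)^(−n) = 129,000 × 0.564474 = 72,817.1370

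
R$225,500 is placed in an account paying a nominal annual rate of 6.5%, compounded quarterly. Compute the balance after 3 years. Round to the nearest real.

R$273,623

Periodic rate i = 0.065/4 = 0.01625; n = 3 × 4 = 12 periods.
FV = 225,500 × (1 + 0.01625)^12 = 273,623.4091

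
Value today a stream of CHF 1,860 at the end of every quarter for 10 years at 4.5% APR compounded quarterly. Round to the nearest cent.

CHF 59,646.95

Periodic rate i = 0.045/4 = 0.01125; n = 10 × 4 = 40 periods.
Annuity factor a(40|0.01125) = 32.068253; PV = 1860 × 32.068253 = 59,646.9498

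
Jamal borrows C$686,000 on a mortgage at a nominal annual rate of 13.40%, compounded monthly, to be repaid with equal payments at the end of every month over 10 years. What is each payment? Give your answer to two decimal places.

C$10,405.20

Periodic rate i = 0.134/12 = 0.0111667; n = 10 × 12 = 120 periods.
Annuity-PV factor = 65.928583; PMT = 686000 / 65.928583 = 10,405.1986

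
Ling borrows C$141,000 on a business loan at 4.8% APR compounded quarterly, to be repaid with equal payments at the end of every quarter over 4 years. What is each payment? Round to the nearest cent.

i = 0.048/4 = 0.012 per quarter; n = 4·4 = 16.
PMT = 141000 / ( [1 − (1+0.012)^(−16)] / 0.012 ) = 141000 / 14.479115 = 9,738.1644

C$9,738.16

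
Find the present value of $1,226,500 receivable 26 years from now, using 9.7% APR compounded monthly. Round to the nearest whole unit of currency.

$99,490

i = 0.097/12 = 0.00808333 per month; n = 26·12 = 312.
Discount factor = (1+0.00808333)^(−312) = 0.081117; PV = 1,226,500 × 0.081117 = 99,490.1206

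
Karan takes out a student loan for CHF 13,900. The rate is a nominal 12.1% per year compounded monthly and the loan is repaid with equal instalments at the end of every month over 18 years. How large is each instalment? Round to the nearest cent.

Periodic rate i = 0.121/12 = 0.0100833; n = 18 × 12 = 216 periods.
PMT = 13900 / ( [1 − (1+0.0100833)^(−216)] / 0.0100833 ) = 13900 / 87.817183 = 158.2834

CHF 158.28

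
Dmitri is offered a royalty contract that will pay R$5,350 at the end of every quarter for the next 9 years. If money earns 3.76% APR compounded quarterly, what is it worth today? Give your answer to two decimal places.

R$162,755.10

With 4 periods per year: i = 0.0094, n = 36.
Annuity factor a(36|0.0094) = 30.421514; PV = 5350 × 30.421514 = 162,755.0983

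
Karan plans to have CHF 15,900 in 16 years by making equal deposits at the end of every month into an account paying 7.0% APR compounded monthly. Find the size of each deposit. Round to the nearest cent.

CHF 45.14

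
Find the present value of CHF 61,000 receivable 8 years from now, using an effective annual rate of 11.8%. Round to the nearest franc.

Discount factor = (1+0.118)^(−8) = 0.409700; PV = 61,000 × 0.409700 = 24,991.6774

CHF 24,992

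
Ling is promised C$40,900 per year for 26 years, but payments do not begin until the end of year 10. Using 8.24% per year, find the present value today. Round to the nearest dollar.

Value one period before first payment (t=9): 40900 × [1 − (1+0.0824)^(−26)] / 0.0824 = 40900 × 10.587140 = 433,014.0217
PV₀ = 433,014.0217 / (1+0.0824)^9 = 433,014.0217 / 2.039342 = 212,330.2677

C$212,330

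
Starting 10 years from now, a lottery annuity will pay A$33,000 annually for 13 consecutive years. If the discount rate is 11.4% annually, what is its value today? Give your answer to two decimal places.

PV at t=9 (ordinary 13-year annuity): 33000 × a(13|0.114) = 33000 × 6.616233 = 218,335.6913
PV₀ = 218,335.6913 / (1+0.114)^9 = 218,335.6913 / 2.642206 = 82,633.8558

A$82,633.86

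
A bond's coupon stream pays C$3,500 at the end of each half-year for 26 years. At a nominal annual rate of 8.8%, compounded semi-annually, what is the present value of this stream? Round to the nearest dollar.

i = 0.088/2 = 0.044 per half-year; n = 26·2 = 52.
PV = 3500 × [1 − (1+0.044)^(−52)] / 0.044 = 3500 × 20.305567 = 71,069.4840

C$71,069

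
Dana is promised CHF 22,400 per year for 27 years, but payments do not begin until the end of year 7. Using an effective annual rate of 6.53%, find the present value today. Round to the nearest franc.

Value one period before first payment (t=6): 22400 × [1 − (1+0.0653)^(−27)] / 0.0653 = 22400 × 12.538413 = 280,860.4500
PV₀ = 280,860.4500 / (1+0.0653)^6 = 280,860.4500 / 1.461610 = 192,158.2457

CHF 192,158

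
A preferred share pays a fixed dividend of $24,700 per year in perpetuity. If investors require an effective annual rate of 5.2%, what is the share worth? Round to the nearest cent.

$475,000.00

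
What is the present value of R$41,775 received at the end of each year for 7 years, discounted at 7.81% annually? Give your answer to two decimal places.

PV = PMT · [1 − (1+i)^(−n)] / i = 41775 · 5.240374 = 218,916.6163

R$218,916.62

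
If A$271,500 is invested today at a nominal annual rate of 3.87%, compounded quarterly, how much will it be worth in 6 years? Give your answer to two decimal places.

Periodic rate i = 0.0387/4 = 0.009675; n = 6 × 4 = 24 periods.
FV = 271,500 × (1 + 0.009675)^24 = 342,080.4916

A$342,080.49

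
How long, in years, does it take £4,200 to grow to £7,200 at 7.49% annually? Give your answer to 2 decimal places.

7.46 years

n = ln(7200/4200) / ln(1+0.0749) = ln(1.71429) / 0.072228 = 7.4625 years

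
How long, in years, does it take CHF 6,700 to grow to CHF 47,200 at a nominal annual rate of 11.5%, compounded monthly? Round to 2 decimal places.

17.06 years

Periodic rate i = 0.115/12 = 0.00958333.
n = ln(47200/6700) / ln(1+0.00958333) = ln(7.04478) / 0.009538 = 204.6914 months
= 204.6914/12 years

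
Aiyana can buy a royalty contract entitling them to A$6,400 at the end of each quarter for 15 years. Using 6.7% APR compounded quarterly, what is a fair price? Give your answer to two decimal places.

A$241,058.65

With 4 periods per year: i = 0.01675, n = 60.
PV = 6400 × [1 − (1+0.01675)^(−60)] / 0.01675 = 6400 × 37.665413 = 241,058.6455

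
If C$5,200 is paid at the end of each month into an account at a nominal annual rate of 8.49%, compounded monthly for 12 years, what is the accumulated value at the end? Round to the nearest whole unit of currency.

C$1,293,533

With 12 periods per year: i = 0.007075, n = 144.
FV = 5200 × [(1+0.007075)^144 − 1] / 0.007075 = 5200 × 248.756317 = 1,293,532.8463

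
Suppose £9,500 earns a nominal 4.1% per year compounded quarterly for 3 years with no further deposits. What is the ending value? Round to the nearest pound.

£10,737

i = 0.041/4 = 0.01025 per quarter; n = 3·4 = 12.
FV = 9,500 × (1 + 0.01025)^12 = 10,736.6777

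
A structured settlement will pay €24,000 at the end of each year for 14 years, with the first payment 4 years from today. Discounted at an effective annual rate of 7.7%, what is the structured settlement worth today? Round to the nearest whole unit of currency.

€161,183

Value one period before first payment (t=3): 24000 × [1 − (1+0.077)^(−14)] / 0.077 = 24000 × 8.389855 = 201,356.5201
PV₀ = 201,356.5201 / (1+0.077)^3 = 201,356.5201 / 1.249244 = 161,182.7596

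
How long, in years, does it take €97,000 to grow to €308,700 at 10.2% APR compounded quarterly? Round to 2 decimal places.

Periodic rate i = 0.102/4 = 0.0255.
(1+i)^n = 308700/97000 = 3.18247, so n = ln 3.18247 / ln 1.0255 = 45.9748 quarters
= 45.9748/4 years

11.49 years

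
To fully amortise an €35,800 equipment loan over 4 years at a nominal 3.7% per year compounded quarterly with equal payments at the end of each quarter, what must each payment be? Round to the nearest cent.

€2,417.47

With 4 periods per year: i = 0.00925, n = 16.
PMT = 35800 / ( [1 − (1+0.00925)^(−16)] / 0.00925 ) = 35800 / 14.808861 = 2,417.4715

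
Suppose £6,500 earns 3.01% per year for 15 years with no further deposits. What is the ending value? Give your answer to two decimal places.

FV = PV·(1+i)^n = 6,500 × 1.560238 = 10,141.5460

£10,141.55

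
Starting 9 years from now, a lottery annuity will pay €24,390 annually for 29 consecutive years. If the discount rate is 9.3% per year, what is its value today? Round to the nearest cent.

€118,988.54

Value one period before first payment (t=8): 24390 × [1 − (1+0.093)^(−29)] / 0.093 = 24390 × 9.936985 = 242,363.0548
Discount back 8 years: 242,363.0548 × (1+0.093)^(−8) = 242,363.0548 × 0.490952 = 118,988.5363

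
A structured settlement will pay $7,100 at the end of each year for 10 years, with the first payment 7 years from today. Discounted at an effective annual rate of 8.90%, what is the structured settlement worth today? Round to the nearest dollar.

PV at t=6 (ordinary 10-year annuity): 7100 × a(10|0.089) = 7100 × 6.446003 = 45,766.6190
PV₀ = 45,766.6190 / (1+0.089)^6 = 45,766.6190 / 1.667890 = 27,439.8385

$27,440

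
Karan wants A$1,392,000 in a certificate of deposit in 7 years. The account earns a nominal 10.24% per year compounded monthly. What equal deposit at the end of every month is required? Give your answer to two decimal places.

Periodic rate i = 0.1024/12 = 0.00853333; n = 7 × 12 = 84 periods.
PMT = 1.392e+06 / ( [(1+0.00853333)^84 − 1] / 0.00853333 ) = 1.392e+06 / 122.068512 = 11,403.4322

A$11,403.43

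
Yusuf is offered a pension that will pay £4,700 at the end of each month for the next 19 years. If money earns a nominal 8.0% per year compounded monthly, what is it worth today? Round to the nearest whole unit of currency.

£550,028

Periodic rate i = 0.08/12 = 0.00666667; n = 19 × 12 = 228 periods.
Annuity factor a(228|0.00666667) = 117.027313; PV = 4700 × 117.027313 = 550,028.3708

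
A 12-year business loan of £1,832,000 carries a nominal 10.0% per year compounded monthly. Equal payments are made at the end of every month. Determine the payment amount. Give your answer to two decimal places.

With 12 periods per year: i = 0.00833333, n = 144.
PMT = 1.832e+06 / ( [1 − (1+0.00833333)^(−144)] / 0.00833333 ) = 1.832e+06 / 83.676528 = 21,893.8338

£21,893.83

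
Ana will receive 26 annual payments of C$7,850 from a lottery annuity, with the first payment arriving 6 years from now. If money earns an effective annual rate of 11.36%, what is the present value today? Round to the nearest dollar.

C$37,890

Value one period before first payment (t=5): 7850 × [1 − (1+0.1136)^(−26)] / 0.1136 = 7850 × 8.266203 = 64,889.6938
PV₀ = 64,889.6938 / (1+0.1136)^5 = 64,889.6938 / 1.712561 = 37,890.4370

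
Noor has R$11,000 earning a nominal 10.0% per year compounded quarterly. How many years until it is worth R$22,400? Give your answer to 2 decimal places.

7.20 years

Periodic rate i = 0.1/4 = 0.025.
n = ln(22400/11000) / ln(1+0.025) = ln(2.03636) / 0.024693 = 28.8007 quarters
= 28.8007/4 years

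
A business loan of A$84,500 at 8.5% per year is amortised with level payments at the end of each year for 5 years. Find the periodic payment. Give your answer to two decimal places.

A$21,443.21

Annuity-PV factor = 3.940642; PMT = 84500 / 3.940642 = 21,443.2060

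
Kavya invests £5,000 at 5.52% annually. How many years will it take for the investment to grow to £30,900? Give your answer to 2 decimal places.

n = ln(30900/5000) / ln(1+0.0552) = ln(6.18000) / 0.053730 = 33.8974 years

33.90 years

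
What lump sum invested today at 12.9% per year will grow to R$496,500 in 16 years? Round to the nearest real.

R$71,255

Discount factor = (1+0.129)^(−16) = 0.143515; PV = 496,500 × 0.143515 = 71,255.1374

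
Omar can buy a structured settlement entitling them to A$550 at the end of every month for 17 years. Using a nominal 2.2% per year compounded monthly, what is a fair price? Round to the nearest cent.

i = 0.022/12 = 0.00183333 per month; n = 17·12 = 204.
PV = 550 × [1 − (1+0.00183333)^(−204)] / 0.00183333 = 550 × 170.065895 = 93,536.2423

A$93,536.24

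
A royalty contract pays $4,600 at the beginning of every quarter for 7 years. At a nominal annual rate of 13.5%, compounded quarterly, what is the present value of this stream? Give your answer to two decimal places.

$85,271.95

Periodic rate i = 0.135/4 = 0.03375; n = 7 × 4 = 28 periods.
PV = 4600 × [1 − (1+0.03375)^(−28)] / 0.03375 × (1+i) = 4600 × 18.537380 = 85,271.9468
Payments are at the start of each period, so multiply by (1+i).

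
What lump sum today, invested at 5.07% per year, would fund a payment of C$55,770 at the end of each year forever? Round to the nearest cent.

C$1,100,000.00

PV = PMT / i = 55770 / 0.0507 = 1,100,000.0000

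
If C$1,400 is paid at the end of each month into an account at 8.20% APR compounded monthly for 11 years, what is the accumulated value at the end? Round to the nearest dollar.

C$298,503

With 12 periods per year: i = 0.00683333, n = 132.
Accumulation factor s(132|0.00683333) = 213.216291; FV = 1400 × 213.216291 = 298,502.8073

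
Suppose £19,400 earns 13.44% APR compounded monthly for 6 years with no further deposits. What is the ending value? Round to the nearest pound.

£43,258

i = 0.1344/12 = 0.0112 per month; n = 6·12 = 72.
FV = PV·(1+i)^n = 19,400 × 2.229813 = 43,258.3667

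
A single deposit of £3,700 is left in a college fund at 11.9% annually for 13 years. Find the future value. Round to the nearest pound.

FV = 3,700 × (1 + 0.119)^13 = 15,958.5287

£15,959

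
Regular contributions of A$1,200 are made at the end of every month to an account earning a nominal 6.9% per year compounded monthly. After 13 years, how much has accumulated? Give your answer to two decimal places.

With 12 periods per year: i = 0.00575, n = 156.
FV = PMT · [(1+i)^n − 1] / i = 1200 · 251.468448 = 301,762.1371

A$301,762.14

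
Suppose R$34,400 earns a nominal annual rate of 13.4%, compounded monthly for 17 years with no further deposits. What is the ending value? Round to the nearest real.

R$331,435

With 12 periods per year: i = 0.0111667, n = 204.
FV = PV·(1+i)^n = 34,400 × 9.634738 = 331,434.9727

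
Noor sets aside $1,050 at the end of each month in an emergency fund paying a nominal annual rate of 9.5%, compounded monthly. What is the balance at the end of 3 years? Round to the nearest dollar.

$43,539

i = 0.095/12 = 0.00791667 per month; n = 3·12 = 36.
Accumulation factor s(36|0.00791667) = 41.465760; FV = 1050 × 41.465760 = 43,539.0477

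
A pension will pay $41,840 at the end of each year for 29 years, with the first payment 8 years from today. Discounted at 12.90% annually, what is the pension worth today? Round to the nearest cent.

$134,610.00

Value one period before first payment (t=7): 41840 × [1 − (1+0.129)^(−29)] / 0.129 = 41840 × 7.522172 = 314,727.6712
PV₀ = 314,727.6712 / (1+0.129)^7 = 314,727.6712 / 2.338070 = 134,610.0032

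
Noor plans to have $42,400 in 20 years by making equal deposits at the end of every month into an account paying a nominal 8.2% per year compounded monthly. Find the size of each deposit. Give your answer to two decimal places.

$70.21

With 12 periods per year: i = 0.00683333, n = 240.
FV-annuity factor = 603.877222; PMT = 42400 / 603.877222 = 70.2129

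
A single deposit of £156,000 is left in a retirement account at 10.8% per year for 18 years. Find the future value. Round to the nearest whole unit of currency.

£988,190

156,000 × (1+0.108)^18 = 156,000 × 6.334549 = 988,189.6148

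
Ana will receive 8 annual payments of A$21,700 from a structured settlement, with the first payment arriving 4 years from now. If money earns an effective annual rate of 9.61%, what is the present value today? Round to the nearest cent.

A$89,172.00

Value one period before first payment (t=3): 21700 × [1 − (1+0.0961)^(−8)] / 0.0961 = 21700 × 5.411521 = 117,430.0008
PV₀ = 117,430.0008 / (1+0.0961)^3 = 117,430.0008 / 1.316893 = 89,172.0048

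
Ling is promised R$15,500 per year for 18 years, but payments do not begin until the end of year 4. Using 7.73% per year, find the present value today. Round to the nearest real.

R$118,393

Value one period before first payment (t=3): 15500 × [1 − (1+0.0773)^(−18)] / 0.0773 = 15500 × 9.550036 = 148,025.5603
Discount back 3 years: 148,025.5603 × (1+0.0773)^(−3) = 148,025.5603 × 0.799816 = 118,393.1932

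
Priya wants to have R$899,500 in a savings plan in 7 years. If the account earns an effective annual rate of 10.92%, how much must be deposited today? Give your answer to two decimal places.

R$435,443.83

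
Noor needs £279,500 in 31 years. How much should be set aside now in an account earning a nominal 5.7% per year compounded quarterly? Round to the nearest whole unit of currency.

£48,350

i = 0.057/4 = 0.01425 per quarter; n = 31·4 = 124.
PV = FV·(1+i)^(−n) = 279,500 × 0.172989 = 48,350.3677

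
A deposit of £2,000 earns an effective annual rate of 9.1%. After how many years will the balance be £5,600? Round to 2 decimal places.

11.82 years

n = ln(5600/2000) / ln(1+0.091) = ln(2.80000) / 0.087095 = 11.8218 years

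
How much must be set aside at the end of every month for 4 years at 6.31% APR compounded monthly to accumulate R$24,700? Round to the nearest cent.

R$453.72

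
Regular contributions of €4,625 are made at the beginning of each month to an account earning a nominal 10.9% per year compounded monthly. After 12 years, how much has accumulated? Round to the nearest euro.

€1,375,437

Periodic rate i = 0.109/12 = 0.00908333; n = 12 × 12 = 144 periods.
FV = PMT · [(1+i)^n − 1] / i × (1+i) = 4625 · 297.391791 = 1,375,437.0313
Payments are at the start of each period, so multiply by (1+i).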